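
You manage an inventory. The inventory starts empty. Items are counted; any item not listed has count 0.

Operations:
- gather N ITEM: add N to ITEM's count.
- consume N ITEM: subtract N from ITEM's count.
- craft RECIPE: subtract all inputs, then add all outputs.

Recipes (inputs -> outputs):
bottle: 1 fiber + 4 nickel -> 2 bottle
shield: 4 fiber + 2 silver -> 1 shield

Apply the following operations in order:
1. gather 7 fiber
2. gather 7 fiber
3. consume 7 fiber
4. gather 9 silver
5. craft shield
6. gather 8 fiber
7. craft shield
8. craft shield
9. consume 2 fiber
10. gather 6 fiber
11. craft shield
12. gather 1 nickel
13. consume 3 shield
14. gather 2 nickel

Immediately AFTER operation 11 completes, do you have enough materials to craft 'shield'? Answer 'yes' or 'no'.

Answer: no

Derivation:
After 1 (gather 7 fiber): fiber=7
After 2 (gather 7 fiber): fiber=14
After 3 (consume 7 fiber): fiber=7
After 4 (gather 9 silver): fiber=7 silver=9
After 5 (craft shield): fiber=3 shield=1 silver=7
After 6 (gather 8 fiber): fiber=11 shield=1 silver=7
After 7 (craft shield): fiber=7 shield=2 silver=5
After 8 (craft shield): fiber=3 shield=3 silver=3
After 9 (consume 2 fiber): fiber=1 shield=3 silver=3
After 10 (gather 6 fiber): fiber=7 shield=3 silver=3
After 11 (craft shield): fiber=3 shield=4 silver=1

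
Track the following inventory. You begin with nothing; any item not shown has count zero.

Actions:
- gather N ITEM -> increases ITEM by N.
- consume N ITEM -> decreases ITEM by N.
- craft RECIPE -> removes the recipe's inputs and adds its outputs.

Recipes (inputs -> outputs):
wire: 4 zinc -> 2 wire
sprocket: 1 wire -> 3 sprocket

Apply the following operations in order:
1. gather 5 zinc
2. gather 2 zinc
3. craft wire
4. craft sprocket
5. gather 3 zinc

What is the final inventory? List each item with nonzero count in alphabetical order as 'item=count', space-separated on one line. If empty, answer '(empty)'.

After 1 (gather 5 zinc): zinc=5
After 2 (gather 2 zinc): zinc=7
After 3 (craft wire): wire=2 zinc=3
After 4 (craft sprocket): sprocket=3 wire=1 zinc=3
After 5 (gather 3 zinc): sprocket=3 wire=1 zinc=6

Answer: sprocket=3 wire=1 zinc=6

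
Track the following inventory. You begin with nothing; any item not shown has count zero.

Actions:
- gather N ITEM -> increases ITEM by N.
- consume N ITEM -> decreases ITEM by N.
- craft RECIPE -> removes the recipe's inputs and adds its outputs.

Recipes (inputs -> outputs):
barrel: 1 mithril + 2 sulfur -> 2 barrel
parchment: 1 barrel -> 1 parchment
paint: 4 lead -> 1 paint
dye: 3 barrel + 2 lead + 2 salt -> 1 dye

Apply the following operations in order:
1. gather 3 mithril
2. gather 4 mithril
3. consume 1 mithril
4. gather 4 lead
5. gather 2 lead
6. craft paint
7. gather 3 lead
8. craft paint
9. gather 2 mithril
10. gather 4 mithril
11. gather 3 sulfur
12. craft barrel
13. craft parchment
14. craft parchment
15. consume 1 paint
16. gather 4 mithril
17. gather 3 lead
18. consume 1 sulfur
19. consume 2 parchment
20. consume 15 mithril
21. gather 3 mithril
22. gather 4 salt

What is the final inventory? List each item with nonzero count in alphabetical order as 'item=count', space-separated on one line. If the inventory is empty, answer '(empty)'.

Answer: lead=4 mithril=3 paint=1 salt=4

Derivation:
After 1 (gather 3 mithril): mithril=3
After 2 (gather 4 mithril): mithril=7
After 3 (consume 1 mithril): mithril=6
After 4 (gather 4 lead): lead=4 mithril=6
After 5 (gather 2 lead): lead=6 mithril=6
After 6 (craft paint): lead=2 mithril=6 paint=1
After 7 (gather 3 lead): lead=5 mithril=6 paint=1
After 8 (craft paint): lead=1 mithril=6 paint=2
After 9 (gather 2 mithril): lead=1 mithril=8 paint=2
After 10 (gather 4 mithril): lead=1 mithril=12 paint=2
After 11 (gather 3 sulfur): lead=1 mithril=12 paint=2 sulfur=3
After 12 (craft barrel): barrel=2 lead=1 mithril=11 paint=2 sulfur=1
After 13 (craft parchment): barrel=1 lead=1 mithril=11 paint=2 parchment=1 sulfur=1
After 14 (craft parchment): lead=1 mithril=11 paint=2 parchment=2 sulfur=1
After 15 (consume 1 paint): lead=1 mithril=11 paint=1 parchment=2 sulfur=1
After 16 (gather 4 mithril): lead=1 mithril=15 paint=1 parchment=2 sulfur=1
After 17 (gather 3 lead): lead=4 mithril=15 paint=1 parchment=2 sulfur=1
After 18 (consume 1 sulfur): lead=4 mithril=15 paint=1 parchment=2
After 19 (consume 2 parchment): lead=4 mithril=15 paint=1
After 20 (consume 15 mithril): lead=4 paint=1
After 21 (gather 3 mithril): lead=4 mithril=3 paint=1
After 22 (gather 4 salt): lead=4 mithril=3 paint=1 salt=4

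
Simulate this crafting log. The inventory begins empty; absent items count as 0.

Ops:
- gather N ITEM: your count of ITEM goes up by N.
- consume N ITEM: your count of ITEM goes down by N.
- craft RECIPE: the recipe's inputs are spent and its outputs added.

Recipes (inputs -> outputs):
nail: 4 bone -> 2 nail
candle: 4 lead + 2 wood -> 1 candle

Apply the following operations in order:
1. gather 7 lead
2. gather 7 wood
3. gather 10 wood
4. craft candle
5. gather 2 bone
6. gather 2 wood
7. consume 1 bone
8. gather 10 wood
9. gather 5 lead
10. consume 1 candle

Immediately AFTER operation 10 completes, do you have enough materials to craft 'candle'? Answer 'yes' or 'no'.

After 1 (gather 7 lead): lead=7
After 2 (gather 7 wood): lead=7 wood=7
After 3 (gather 10 wood): lead=7 wood=17
After 4 (craft candle): candle=1 lead=3 wood=15
After 5 (gather 2 bone): bone=2 candle=1 lead=3 wood=15
After 6 (gather 2 wood): bone=2 candle=1 lead=3 wood=17
After 7 (consume 1 bone): bone=1 candle=1 lead=3 wood=17
After 8 (gather 10 wood): bone=1 candle=1 lead=3 wood=27
After 9 (gather 5 lead): bone=1 candle=1 lead=8 wood=27
After 10 (consume 1 candle): bone=1 lead=8 wood=27

Answer: yes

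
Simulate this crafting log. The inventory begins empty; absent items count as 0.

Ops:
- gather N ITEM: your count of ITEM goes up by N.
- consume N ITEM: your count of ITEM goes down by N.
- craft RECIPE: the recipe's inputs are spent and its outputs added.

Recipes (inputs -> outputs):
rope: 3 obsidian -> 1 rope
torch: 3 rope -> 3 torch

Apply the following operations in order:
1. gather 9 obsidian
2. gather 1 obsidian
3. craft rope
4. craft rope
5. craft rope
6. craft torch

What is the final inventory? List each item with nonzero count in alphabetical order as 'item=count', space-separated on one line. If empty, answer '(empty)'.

Answer: obsidian=1 torch=3

Derivation:
After 1 (gather 9 obsidian): obsidian=9
After 2 (gather 1 obsidian): obsidian=10
After 3 (craft rope): obsidian=7 rope=1
After 4 (craft rope): obsidian=4 rope=2
After 5 (craft rope): obsidian=1 rope=3
After 6 (craft torch): obsidian=1 torch=3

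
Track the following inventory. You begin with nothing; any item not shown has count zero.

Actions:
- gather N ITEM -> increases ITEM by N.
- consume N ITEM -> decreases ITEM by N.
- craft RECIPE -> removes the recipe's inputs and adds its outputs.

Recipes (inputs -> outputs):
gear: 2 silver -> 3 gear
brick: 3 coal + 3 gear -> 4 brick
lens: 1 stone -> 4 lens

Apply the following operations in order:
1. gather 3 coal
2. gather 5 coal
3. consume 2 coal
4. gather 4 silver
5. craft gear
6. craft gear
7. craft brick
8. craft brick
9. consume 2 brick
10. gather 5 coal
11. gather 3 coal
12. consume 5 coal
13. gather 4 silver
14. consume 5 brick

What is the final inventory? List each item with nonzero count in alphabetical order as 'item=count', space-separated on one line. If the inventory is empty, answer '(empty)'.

Answer: brick=1 coal=3 silver=4

Derivation:
After 1 (gather 3 coal): coal=3
After 2 (gather 5 coal): coal=8
After 3 (consume 2 coal): coal=6
After 4 (gather 4 silver): coal=6 silver=4
After 5 (craft gear): coal=6 gear=3 silver=2
After 6 (craft gear): coal=6 gear=6
After 7 (craft brick): brick=4 coal=3 gear=3
After 8 (craft brick): brick=8
After 9 (consume 2 brick): brick=6
After 10 (gather 5 coal): brick=6 coal=5
After 11 (gather 3 coal): brick=6 coal=8
After 12 (consume 5 coal): brick=6 coal=3
After 13 (gather 4 silver): brick=6 coal=3 silver=4
After 14 (consume 5 brick): brick=1 coal=3 silver=4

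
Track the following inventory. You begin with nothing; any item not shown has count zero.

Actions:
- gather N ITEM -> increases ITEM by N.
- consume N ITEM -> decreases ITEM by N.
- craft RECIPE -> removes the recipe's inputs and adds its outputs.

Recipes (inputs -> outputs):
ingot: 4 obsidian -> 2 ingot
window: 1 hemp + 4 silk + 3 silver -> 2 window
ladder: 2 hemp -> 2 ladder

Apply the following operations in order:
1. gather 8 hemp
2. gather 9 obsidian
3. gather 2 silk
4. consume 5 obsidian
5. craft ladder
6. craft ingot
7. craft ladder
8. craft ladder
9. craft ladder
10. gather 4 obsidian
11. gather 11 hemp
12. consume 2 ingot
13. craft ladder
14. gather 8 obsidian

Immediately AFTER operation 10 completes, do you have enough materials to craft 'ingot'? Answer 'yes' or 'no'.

After 1 (gather 8 hemp): hemp=8
After 2 (gather 9 obsidian): hemp=8 obsidian=9
After 3 (gather 2 silk): hemp=8 obsidian=9 silk=2
After 4 (consume 5 obsidian): hemp=8 obsidian=4 silk=2
After 5 (craft ladder): hemp=6 ladder=2 obsidian=4 silk=2
After 6 (craft ingot): hemp=6 ingot=2 ladder=2 silk=2
After 7 (craft ladder): hemp=4 ingot=2 ladder=4 silk=2
After 8 (craft ladder): hemp=2 ingot=2 ladder=6 silk=2
After 9 (craft ladder): ingot=2 ladder=8 silk=2
After 10 (gather 4 obsidian): ingot=2 ladder=8 obsidian=4 silk=2

Answer: yes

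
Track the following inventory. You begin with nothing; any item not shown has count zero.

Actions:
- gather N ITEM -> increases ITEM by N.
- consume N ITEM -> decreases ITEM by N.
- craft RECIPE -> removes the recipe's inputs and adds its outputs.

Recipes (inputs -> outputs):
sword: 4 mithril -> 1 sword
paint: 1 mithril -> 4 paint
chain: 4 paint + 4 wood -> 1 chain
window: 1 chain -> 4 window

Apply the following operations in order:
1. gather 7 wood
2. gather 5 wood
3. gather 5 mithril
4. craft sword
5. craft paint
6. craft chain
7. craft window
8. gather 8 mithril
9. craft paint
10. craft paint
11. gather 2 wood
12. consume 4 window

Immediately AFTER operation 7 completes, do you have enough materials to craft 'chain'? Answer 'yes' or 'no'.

After 1 (gather 7 wood): wood=7
After 2 (gather 5 wood): wood=12
After 3 (gather 5 mithril): mithril=5 wood=12
After 4 (craft sword): mithril=1 sword=1 wood=12
After 5 (craft paint): paint=4 sword=1 wood=12
After 6 (craft chain): chain=1 sword=1 wood=8
After 7 (craft window): sword=1 window=4 wood=8

Answer: no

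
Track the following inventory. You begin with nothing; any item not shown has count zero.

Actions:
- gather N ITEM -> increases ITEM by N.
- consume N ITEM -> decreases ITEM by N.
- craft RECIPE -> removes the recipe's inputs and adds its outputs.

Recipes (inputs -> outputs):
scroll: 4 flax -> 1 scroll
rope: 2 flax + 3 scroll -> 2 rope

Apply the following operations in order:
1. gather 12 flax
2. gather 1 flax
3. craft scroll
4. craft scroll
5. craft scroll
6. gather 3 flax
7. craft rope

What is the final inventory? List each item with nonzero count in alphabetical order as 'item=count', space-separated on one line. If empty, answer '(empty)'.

After 1 (gather 12 flax): flax=12
After 2 (gather 1 flax): flax=13
After 3 (craft scroll): flax=9 scroll=1
After 4 (craft scroll): flax=5 scroll=2
After 5 (craft scroll): flax=1 scroll=3
After 6 (gather 3 flax): flax=4 scroll=3
After 7 (craft rope): flax=2 rope=2

Answer: flax=2 rope=2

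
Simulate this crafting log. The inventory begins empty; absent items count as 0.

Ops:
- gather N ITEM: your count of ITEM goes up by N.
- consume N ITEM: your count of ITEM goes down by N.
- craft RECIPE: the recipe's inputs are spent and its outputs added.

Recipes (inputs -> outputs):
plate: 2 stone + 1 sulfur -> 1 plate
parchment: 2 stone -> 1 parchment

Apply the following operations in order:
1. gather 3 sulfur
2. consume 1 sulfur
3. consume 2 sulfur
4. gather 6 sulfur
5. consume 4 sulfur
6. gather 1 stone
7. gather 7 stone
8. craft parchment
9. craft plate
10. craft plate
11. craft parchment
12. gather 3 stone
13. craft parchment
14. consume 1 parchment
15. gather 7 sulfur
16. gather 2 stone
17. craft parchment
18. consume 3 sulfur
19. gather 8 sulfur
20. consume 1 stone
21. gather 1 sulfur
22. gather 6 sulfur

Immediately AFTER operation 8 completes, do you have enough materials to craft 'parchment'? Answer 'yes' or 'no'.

Answer: yes

Derivation:
After 1 (gather 3 sulfur): sulfur=3
After 2 (consume 1 sulfur): sulfur=2
After 3 (consume 2 sulfur): (empty)
After 4 (gather 6 sulfur): sulfur=6
After 5 (consume 4 sulfur): sulfur=2
After 6 (gather 1 stone): stone=1 sulfur=2
After 7 (gather 7 stone): stone=8 sulfur=2
After 8 (craft parchment): parchment=1 stone=6 sulfur=2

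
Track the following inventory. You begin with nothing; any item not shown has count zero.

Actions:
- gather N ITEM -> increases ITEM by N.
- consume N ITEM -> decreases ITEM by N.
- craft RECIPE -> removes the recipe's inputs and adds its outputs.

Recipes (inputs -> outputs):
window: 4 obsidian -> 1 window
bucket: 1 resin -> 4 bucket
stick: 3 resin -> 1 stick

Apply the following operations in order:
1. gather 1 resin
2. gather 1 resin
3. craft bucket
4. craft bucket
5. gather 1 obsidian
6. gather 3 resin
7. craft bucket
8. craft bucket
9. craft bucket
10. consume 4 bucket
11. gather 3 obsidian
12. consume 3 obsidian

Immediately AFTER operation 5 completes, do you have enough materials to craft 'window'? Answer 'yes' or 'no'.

Answer: no

Derivation:
After 1 (gather 1 resin): resin=1
After 2 (gather 1 resin): resin=2
After 3 (craft bucket): bucket=4 resin=1
After 4 (craft bucket): bucket=8
After 5 (gather 1 obsidian): bucket=8 obsidian=1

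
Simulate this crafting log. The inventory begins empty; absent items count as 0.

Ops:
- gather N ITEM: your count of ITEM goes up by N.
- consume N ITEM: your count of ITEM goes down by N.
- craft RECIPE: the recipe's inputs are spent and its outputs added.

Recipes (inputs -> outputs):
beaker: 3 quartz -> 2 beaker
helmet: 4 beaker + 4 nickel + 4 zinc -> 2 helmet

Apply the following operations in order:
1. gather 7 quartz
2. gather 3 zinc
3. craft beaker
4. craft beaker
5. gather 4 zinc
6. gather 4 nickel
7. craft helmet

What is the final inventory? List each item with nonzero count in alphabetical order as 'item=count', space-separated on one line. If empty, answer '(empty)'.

Answer: helmet=2 quartz=1 zinc=3

Derivation:
After 1 (gather 7 quartz): quartz=7
After 2 (gather 3 zinc): quartz=7 zinc=3
After 3 (craft beaker): beaker=2 quartz=4 zinc=3
After 4 (craft beaker): beaker=4 quartz=1 zinc=3
After 5 (gather 4 zinc): beaker=4 quartz=1 zinc=7
After 6 (gather 4 nickel): beaker=4 nickel=4 quartz=1 zinc=7
After 7 (craft helmet): helmet=2 quartz=1 zinc=3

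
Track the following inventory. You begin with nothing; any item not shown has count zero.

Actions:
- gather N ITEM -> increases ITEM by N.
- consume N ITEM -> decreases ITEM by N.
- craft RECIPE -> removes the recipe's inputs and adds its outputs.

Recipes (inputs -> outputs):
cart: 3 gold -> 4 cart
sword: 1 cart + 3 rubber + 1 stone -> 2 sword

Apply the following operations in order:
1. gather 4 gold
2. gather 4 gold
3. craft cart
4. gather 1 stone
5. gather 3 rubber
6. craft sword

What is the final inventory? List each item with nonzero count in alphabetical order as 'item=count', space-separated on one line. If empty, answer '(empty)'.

After 1 (gather 4 gold): gold=4
After 2 (gather 4 gold): gold=8
After 3 (craft cart): cart=4 gold=5
After 4 (gather 1 stone): cart=4 gold=5 stone=1
After 5 (gather 3 rubber): cart=4 gold=5 rubber=3 stone=1
After 6 (craft sword): cart=3 gold=5 sword=2

Answer: cart=3 gold=5 sword=2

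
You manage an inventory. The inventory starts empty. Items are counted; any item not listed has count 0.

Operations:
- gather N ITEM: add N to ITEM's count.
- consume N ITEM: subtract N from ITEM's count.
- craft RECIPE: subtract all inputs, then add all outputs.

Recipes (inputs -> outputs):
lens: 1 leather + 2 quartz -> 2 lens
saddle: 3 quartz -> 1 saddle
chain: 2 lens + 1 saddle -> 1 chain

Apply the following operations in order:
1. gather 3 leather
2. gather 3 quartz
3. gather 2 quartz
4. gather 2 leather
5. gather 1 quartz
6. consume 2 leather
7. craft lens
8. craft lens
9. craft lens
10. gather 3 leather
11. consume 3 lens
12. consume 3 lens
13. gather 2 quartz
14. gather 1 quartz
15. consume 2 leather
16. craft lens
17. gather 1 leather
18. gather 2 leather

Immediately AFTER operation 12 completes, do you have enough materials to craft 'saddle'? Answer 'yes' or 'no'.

After 1 (gather 3 leather): leather=3
After 2 (gather 3 quartz): leather=3 quartz=3
After 3 (gather 2 quartz): leather=3 quartz=5
After 4 (gather 2 leather): leather=5 quartz=5
After 5 (gather 1 quartz): leather=5 quartz=6
After 6 (consume 2 leather): leather=3 quartz=6
After 7 (craft lens): leather=2 lens=2 quartz=4
After 8 (craft lens): leather=1 lens=4 quartz=2
After 9 (craft lens): lens=6
After 10 (gather 3 leather): leather=3 lens=6
After 11 (consume 3 lens): leather=3 lens=3
After 12 (consume 3 lens): leather=3

Answer: no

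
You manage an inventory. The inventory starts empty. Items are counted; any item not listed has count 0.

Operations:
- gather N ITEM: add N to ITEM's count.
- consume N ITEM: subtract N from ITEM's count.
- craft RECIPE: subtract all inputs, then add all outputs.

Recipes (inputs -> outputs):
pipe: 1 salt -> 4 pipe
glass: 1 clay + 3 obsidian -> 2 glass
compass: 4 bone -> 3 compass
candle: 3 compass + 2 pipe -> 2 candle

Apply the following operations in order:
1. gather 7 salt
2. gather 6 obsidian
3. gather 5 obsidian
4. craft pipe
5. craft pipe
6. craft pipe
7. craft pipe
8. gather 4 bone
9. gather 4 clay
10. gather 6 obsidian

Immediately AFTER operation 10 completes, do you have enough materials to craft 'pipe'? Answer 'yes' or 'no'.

After 1 (gather 7 salt): salt=7
After 2 (gather 6 obsidian): obsidian=6 salt=7
After 3 (gather 5 obsidian): obsidian=11 salt=7
After 4 (craft pipe): obsidian=11 pipe=4 salt=6
After 5 (craft pipe): obsidian=11 pipe=8 salt=5
After 6 (craft pipe): obsidian=11 pipe=12 salt=4
After 7 (craft pipe): obsidian=11 pipe=16 salt=3
After 8 (gather 4 bone): bone=4 obsidian=11 pipe=16 salt=3
After 9 (gather 4 clay): bone=4 clay=4 obsidian=11 pipe=16 salt=3
After 10 (gather 6 obsidian): bone=4 clay=4 obsidian=17 pipe=16 salt=3

Answer: yes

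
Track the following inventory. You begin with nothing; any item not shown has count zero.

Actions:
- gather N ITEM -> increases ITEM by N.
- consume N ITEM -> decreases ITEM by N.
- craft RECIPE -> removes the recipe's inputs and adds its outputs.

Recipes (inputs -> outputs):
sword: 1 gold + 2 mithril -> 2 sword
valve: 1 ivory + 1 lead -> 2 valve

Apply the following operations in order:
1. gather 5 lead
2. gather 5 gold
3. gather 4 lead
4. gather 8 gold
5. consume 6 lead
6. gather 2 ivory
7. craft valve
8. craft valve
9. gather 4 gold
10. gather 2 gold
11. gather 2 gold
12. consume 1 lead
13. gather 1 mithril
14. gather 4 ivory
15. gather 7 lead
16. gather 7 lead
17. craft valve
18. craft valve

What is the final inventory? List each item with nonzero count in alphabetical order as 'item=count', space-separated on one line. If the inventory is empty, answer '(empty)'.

After 1 (gather 5 lead): lead=5
After 2 (gather 5 gold): gold=5 lead=5
After 3 (gather 4 lead): gold=5 lead=9
After 4 (gather 8 gold): gold=13 lead=9
After 5 (consume 6 lead): gold=13 lead=3
After 6 (gather 2 ivory): gold=13 ivory=2 lead=3
After 7 (craft valve): gold=13 ivory=1 lead=2 valve=2
After 8 (craft valve): gold=13 lead=1 valve=4
After 9 (gather 4 gold): gold=17 lead=1 valve=4
After 10 (gather 2 gold): gold=19 lead=1 valve=4
After 11 (gather 2 gold): gold=21 lead=1 valve=4
After 12 (consume 1 lead): gold=21 valve=4
After 13 (gather 1 mithril): gold=21 mithril=1 valve=4
After 14 (gather 4 ivory): gold=21 ivory=4 mithril=1 valve=4
After 15 (gather 7 lead): gold=21 ivory=4 lead=7 mithril=1 valve=4
After 16 (gather 7 lead): gold=21 ivory=4 lead=14 mithril=1 valve=4
After 17 (craft valve): gold=21 ivory=3 lead=13 mithril=1 valve=6
After 18 (craft valve): gold=21 ivory=2 lead=12 mithril=1 valve=8

Answer: gold=21 ivory=2 lead=12 mithril=1 valve=8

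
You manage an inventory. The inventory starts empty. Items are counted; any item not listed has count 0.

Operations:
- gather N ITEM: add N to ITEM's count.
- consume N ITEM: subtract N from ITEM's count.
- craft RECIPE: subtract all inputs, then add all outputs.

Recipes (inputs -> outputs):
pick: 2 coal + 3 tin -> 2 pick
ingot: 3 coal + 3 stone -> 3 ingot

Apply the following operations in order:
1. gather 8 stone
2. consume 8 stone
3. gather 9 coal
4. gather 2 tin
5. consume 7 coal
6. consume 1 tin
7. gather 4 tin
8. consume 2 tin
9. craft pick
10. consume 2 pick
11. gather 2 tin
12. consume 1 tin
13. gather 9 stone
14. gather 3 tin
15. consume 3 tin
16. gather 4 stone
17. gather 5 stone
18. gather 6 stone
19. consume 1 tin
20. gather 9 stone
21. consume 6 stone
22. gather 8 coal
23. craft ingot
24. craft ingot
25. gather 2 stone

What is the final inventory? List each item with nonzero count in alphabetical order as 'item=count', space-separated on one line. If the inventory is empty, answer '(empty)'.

Answer: coal=2 ingot=6 stone=23

Derivation:
After 1 (gather 8 stone): stone=8
After 2 (consume 8 stone): (empty)
After 3 (gather 9 coal): coal=9
After 4 (gather 2 tin): coal=9 tin=2
After 5 (consume 7 coal): coal=2 tin=2
After 6 (consume 1 tin): coal=2 tin=1
After 7 (gather 4 tin): coal=2 tin=5
After 8 (consume 2 tin): coal=2 tin=3
After 9 (craft pick): pick=2
After 10 (consume 2 pick): (empty)
After 11 (gather 2 tin): tin=2
After 12 (consume 1 tin): tin=1
After 13 (gather 9 stone): stone=9 tin=1
After 14 (gather 3 tin): stone=9 tin=4
After 15 (consume 3 tin): stone=9 tin=1
After 16 (gather 4 stone): stone=13 tin=1
After 17 (gather 5 stone): stone=18 tin=1
After 18 (gather 6 stone): stone=24 tin=1
After 19 (consume 1 tin): stone=24
After 20 (gather 9 stone): stone=33
After 21 (consume 6 stone): stone=27
After 22 (gather 8 coal): coal=8 stone=27
After 23 (craft ingot): coal=5 ingot=3 stone=24
After 24 (craft ingot): coal=2 ingot=6 stone=21
After 25 (gather 2 stone): coal=2 ingot=6 stone=23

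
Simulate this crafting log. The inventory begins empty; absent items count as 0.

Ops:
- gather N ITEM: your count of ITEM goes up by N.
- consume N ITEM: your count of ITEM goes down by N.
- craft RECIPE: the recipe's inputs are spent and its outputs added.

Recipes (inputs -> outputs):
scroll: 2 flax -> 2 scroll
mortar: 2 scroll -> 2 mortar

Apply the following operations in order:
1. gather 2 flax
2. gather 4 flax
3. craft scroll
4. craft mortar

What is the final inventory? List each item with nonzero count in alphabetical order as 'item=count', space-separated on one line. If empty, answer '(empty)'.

Answer: flax=4 mortar=2

Derivation:
After 1 (gather 2 flax): flax=2
After 2 (gather 4 flax): flax=6
After 3 (craft scroll): flax=4 scroll=2
After 4 (craft mortar): flax=4 mortar=2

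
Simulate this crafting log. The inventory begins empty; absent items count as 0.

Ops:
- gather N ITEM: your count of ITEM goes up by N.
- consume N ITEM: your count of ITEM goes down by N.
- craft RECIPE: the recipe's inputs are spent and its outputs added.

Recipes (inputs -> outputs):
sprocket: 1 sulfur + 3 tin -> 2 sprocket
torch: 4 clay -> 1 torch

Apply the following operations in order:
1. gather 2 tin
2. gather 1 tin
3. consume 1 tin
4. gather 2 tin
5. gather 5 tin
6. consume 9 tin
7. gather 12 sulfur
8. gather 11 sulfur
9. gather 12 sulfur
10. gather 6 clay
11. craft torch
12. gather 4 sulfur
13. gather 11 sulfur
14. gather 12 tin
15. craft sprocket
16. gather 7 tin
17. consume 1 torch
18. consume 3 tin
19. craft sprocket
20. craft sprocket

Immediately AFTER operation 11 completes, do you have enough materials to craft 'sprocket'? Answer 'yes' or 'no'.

After 1 (gather 2 tin): tin=2
After 2 (gather 1 tin): tin=3
After 3 (consume 1 tin): tin=2
After 4 (gather 2 tin): tin=4
After 5 (gather 5 tin): tin=9
After 6 (consume 9 tin): (empty)
After 7 (gather 12 sulfur): sulfur=12
After 8 (gather 11 sulfur): sulfur=23
After 9 (gather 12 sulfur): sulfur=35
After 10 (gather 6 clay): clay=6 sulfur=35
After 11 (craft torch): clay=2 sulfur=35 torch=1

Answer: no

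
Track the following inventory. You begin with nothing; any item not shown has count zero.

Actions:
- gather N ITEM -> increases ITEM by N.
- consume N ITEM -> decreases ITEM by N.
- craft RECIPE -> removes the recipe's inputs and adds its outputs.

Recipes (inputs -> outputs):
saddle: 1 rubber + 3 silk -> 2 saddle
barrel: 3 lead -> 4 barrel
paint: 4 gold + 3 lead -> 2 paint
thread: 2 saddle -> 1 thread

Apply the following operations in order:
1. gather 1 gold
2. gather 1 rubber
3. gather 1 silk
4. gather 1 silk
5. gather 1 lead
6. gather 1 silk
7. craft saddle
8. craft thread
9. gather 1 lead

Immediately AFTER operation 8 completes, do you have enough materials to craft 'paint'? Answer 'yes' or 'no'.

After 1 (gather 1 gold): gold=1
After 2 (gather 1 rubber): gold=1 rubber=1
After 3 (gather 1 silk): gold=1 rubber=1 silk=1
After 4 (gather 1 silk): gold=1 rubber=1 silk=2
After 5 (gather 1 lead): gold=1 lead=1 rubber=1 silk=2
After 6 (gather 1 silk): gold=1 lead=1 rubber=1 silk=3
After 7 (craft saddle): gold=1 lead=1 saddle=2
After 8 (craft thread): gold=1 lead=1 thread=1

Answer: no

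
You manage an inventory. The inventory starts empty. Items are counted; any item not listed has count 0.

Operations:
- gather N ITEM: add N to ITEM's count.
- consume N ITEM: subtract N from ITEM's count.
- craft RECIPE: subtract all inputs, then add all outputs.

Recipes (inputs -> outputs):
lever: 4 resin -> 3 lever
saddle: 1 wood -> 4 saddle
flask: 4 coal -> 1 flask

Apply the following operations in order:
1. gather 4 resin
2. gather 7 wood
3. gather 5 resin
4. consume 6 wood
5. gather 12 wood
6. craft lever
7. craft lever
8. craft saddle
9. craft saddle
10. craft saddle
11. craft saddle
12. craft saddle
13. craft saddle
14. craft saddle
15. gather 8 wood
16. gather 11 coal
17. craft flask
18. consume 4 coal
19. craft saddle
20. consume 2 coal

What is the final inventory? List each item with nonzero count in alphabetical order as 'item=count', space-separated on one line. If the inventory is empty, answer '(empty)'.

Answer: coal=1 flask=1 lever=6 resin=1 saddle=32 wood=13

Derivation:
After 1 (gather 4 resin): resin=4
After 2 (gather 7 wood): resin=4 wood=7
After 3 (gather 5 resin): resin=9 wood=7
After 4 (consume 6 wood): resin=9 wood=1
After 5 (gather 12 wood): resin=9 wood=13
After 6 (craft lever): lever=3 resin=5 wood=13
After 7 (craft lever): lever=6 resin=1 wood=13
After 8 (craft saddle): lever=6 resin=1 saddle=4 wood=12
After 9 (craft saddle): lever=6 resin=1 saddle=8 wood=11
After 10 (craft saddle): lever=6 resin=1 saddle=12 wood=10
After 11 (craft saddle): lever=6 resin=1 saddle=16 wood=9
After 12 (craft saddle): lever=6 resin=1 saddle=20 wood=8
After 13 (craft saddle): lever=6 resin=1 saddle=24 wood=7
After 14 (craft saddle): lever=6 resin=1 saddle=28 wood=6
After 15 (gather 8 wood): lever=6 resin=1 saddle=28 wood=14
After 16 (gather 11 coal): coal=11 lever=6 resin=1 saddle=28 wood=14
After 17 (craft flask): coal=7 flask=1 lever=6 resin=1 saddle=28 wood=14
After 18 (consume 4 coal): coal=3 flask=1 lever=6 resin=1 saddle=28 wood=14
After 19 (craft saddle): coal=3 flask=1 lever=6 resin=1 saddle=32 wood=13
After 20 (consume 2 coal): coal=1 flask=1 lever=6 resin=1 saddle=32 wood=13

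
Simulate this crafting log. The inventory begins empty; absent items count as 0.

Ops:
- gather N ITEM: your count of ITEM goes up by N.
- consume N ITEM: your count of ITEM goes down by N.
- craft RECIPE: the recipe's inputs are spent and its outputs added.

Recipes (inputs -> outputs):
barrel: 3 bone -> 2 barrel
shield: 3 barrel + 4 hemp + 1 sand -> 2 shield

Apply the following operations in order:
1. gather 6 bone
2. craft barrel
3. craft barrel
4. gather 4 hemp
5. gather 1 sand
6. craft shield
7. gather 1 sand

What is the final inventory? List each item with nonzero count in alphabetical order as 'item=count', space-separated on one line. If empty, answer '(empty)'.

After 1 (gather 6 bone): bone=6
After 2 (craft barrel): barrel=2 bone=3
After 3 (craft barrel): barrel=4
After 4 (gather 4 hemp): barrel=4 hemp=4
After 5 (gather 1 sand): barrel=4 hemp=4 sand=1
After 6 (craft shield): barrel=1 shield=2
After 7 (gather 1 sand): barrel=1 sand=1 shield=2

Answer: barrel=1 sand=1 shield=2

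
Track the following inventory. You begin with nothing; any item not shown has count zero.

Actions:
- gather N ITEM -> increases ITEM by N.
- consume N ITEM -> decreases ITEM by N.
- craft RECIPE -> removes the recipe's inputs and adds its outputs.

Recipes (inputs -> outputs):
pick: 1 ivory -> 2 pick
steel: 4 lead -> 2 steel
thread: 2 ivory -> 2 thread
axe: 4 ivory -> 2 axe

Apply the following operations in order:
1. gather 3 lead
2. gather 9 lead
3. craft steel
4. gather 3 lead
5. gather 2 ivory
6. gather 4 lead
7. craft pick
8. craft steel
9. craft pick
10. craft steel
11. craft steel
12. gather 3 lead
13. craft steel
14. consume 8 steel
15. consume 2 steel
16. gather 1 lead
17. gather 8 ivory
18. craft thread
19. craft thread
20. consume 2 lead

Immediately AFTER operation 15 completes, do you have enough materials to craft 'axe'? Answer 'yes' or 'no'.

Answer: no

Derivation:
After 1 (gather 3 lead): lead=3
After 2 (gather 9 lead): lead=12
After 3 (craft steel): lead=8 steel=2
After 4 (gather 3 lead): lead=11 steel=2
After 5 (gather 2 ivory): ivory=2 lead=11 steel=2
After 6 (gather 4 lead): ivory=2 lead=15 steel=2
After 7 (craft pick): ivory=1 lead=15 pick=2 steel=2
After 8 (craft steel): ivory=1 lead=11 pick=2 steel=4
After 9 (craft pick): lead=11 pick=4 steel=4
After 10 (craft steel): lead=7 pick=4 steel=6
After 11 (craft steel): lead=3 pick=4 steel=8
After 12 (gather 3 lead): lead=6 pick=4 steel=8
After 13 (craft steel): lead=2 pick=4 steel=10
After 14 (consume 8 steel): lead=2 pick=4 steel=2
After 15 (consume 2 steel): lead=2 pick=4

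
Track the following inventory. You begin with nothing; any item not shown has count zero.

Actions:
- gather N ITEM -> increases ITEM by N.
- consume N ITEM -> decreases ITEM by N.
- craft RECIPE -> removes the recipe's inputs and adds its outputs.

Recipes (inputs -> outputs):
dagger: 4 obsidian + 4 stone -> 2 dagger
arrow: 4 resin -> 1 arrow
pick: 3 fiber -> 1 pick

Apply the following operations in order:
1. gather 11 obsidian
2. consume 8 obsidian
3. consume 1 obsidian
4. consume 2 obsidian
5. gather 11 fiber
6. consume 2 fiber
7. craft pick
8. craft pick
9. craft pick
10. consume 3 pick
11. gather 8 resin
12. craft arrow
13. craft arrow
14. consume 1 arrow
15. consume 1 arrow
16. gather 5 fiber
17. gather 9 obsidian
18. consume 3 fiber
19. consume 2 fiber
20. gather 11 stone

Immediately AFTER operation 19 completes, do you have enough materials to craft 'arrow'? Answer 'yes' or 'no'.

Answer: no

Derivation:
After 1 (gather 11 obsidian): obsidian=11
After 2 (consume 8 obsidian): obsidian=3
After 3 (consume 1 obsidian): obsidian=2
After 4 (consume 2 obsidian): (empty)
After 5 (gather 11 fiber): fiber=11
After 6 (consume 2 fiber): fiber=9
After 7 (craft pick): fiber=6 pick=1
After 8 (craft pick): fiber=3 pick=2
After 9 (craft pick): pick=3
After 10 (consume 3 pick): (empty)
After 11 (gather 8 resin): resin=8
After 12 (craft arrow): arrow=1 resin=4
After 13 (craft arrow): arrow=2
After 14 (consume 1 arrow): arrow=1
After 15 (consume 1 arrow): (empty)
After 16 (gather 5 fiber): fiber=5
After 17 (gather 9 obsidian): fiber=5 obsidian=9
After 18 (consume 3 fiber): fiber=2 obsidian=9
After 19 (consume 2 fiber): obsidian=9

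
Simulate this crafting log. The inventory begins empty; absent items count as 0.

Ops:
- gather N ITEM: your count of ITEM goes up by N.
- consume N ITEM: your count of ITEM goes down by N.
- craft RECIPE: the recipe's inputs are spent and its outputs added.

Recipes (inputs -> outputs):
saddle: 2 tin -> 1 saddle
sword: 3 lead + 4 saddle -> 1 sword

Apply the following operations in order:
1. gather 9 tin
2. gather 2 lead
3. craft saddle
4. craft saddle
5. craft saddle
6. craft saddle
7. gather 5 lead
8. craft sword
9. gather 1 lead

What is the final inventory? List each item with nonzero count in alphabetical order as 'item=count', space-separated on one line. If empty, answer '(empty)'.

After 1 (gather 9 tin): tin=9
After 2 (gather 2 lead): lead=2 tin=9
After 3 (craft saddle): lead=2 saddle=1 tin=7
After 4 (craft saddle): lead=2 saddle=2 tin=5
After 5 (craft saddle): lead=2 saddle=3 tin=3
After 6 (craft saddle): lead=2 saddle=4 tin=1
After 7 (gather 5 lead): lead=7 saddle=4 tin=1
After 8 (craft sword): lead=4 sword=1 tin=1
After 9 (gather 1 lead): lead=5 sword=1 tin=1

Answer: lead=5 sword=1 tin=1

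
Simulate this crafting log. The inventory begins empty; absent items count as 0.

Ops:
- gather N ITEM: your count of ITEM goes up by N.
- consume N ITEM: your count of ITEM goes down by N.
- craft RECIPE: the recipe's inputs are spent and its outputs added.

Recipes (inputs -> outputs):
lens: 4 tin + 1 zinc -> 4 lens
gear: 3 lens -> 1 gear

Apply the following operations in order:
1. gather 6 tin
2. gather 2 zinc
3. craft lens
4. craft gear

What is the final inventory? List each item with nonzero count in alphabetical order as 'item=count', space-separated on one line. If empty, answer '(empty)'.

Answer: gear=1 lens=1 tin=2 zinc=1

Derivation:
After 1 (gather 6 tin): tin=6
After 2 (gather 2 zinc): tin=6 zinc=2
After 3 (craft lens): lens=4 tin=2 zinc=1
After 4 (craft gear): gear=1 lens=1 tin=2 zinc=1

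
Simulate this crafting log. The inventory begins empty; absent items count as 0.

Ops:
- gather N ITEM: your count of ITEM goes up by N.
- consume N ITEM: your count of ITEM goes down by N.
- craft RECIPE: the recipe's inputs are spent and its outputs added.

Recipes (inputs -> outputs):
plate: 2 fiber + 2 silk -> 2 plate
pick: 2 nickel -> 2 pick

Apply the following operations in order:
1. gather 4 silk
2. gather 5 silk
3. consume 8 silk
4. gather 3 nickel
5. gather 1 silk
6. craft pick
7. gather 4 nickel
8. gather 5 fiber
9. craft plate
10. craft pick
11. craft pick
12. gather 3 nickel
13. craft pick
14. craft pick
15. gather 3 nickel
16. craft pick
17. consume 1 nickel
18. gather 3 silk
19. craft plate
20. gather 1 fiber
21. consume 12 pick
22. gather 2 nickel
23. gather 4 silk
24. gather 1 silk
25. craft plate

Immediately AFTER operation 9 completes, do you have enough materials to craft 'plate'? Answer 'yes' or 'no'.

Answer: no

Derivation:
After 1 (gather 4 silk): silk=4
After 2 (gather 5 silk): silk=9
After 3 (consume 8 silk): silk=1
After 4 (gather 3 nickel): nickel=3 silk=1
After 5 (gather 1 silk): nickel=3 silk=2
After 6 (craft pick): nickel=1 pick=2 silk=2
After 7 (gather 4 nickel): nickel=5 pick=2 silk=2
After 8 (gather 5 fiber): fiber=5 nickel=5 pick=2 silk=2
After 9 (craft plate): fiber=3 nickel=5 pick=2 plate=2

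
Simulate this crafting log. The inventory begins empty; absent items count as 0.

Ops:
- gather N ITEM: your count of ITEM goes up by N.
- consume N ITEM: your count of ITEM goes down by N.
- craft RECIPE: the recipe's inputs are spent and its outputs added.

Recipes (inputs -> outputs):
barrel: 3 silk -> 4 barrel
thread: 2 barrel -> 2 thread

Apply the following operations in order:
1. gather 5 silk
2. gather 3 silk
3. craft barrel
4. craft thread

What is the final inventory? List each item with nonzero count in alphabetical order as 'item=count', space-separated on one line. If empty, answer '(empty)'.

After 1 (gather 5 silk): silk=5
After 2 (gather 3 silk): silk=8
After 3 (craft barrel): barrel=4 silk=5
After 4 (craft thread): barrel=2 silk=5 thread=2

Answer: barrel=2 silk=5 thread=2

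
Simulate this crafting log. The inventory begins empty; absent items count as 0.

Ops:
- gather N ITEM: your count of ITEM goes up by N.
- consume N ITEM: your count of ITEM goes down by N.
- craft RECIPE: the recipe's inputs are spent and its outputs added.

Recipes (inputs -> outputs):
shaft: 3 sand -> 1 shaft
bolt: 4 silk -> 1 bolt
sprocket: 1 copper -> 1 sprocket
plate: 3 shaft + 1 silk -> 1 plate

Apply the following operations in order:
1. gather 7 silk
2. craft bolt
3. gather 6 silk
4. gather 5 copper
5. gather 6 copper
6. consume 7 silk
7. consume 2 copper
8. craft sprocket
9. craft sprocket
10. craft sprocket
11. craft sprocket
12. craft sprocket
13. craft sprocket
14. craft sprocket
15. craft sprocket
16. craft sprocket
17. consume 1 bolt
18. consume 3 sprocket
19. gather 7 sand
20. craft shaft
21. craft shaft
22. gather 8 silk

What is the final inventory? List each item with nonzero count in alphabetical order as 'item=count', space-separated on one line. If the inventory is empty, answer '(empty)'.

After 1 (gather 7 silk): silk=7
After 2 (craft bolt): bolt=1 silk=3
After 3 (gather 6 silk): bolt=1 silk=9
After 4 (gather 5 copper): bolt=1 copper=5 silk=9
After 5 (gather 6 copper): bolt=1 copper=11 silk=9
After 6 (consume 7 silk): bolt=1 copper=11 silk=2
After 7 (consume 2 copper): bolt=1 copper=9 silk=2
After 8 (craft sprocket): bolt=1 copper=8 silk=2 sprocket=1
After 9 (craft sprocket): bolt=1 copper=7 silk=2 sprocket=2
After 10 (craft sprocket): bolt=1 copper=6 silk=2 sprocket=3
After 11 (craft sprocket): bolt=1 copper=5 silk=2 sprocket=4
After 12 (craft sprocket): bolt=1 copper=4 silk=2 sprocket=5
After 13 (craft sprocket): bolt=1 copper=3 silk=2 sprocket=6
After 14 (craft sprocket): bolt=1 copper=2 silk=2 sprocket=7
After 15 (craft sprocket): bolt=1 copper=1 silk=2 sprocket=8
After 16 (craft sprocket): bolt=1 silk=2 sprocket=9
After 17 (consume 1 bolt): silk=2 sprocket=9
After 18 (consume 3 sprocket): silk=2 sprocket=6
After 19 (gather 7 sand): sand=7 silk=2 sprocket=6
After 20 (craft shaft): sand=4 shaft=1 silk=2 sprocket=6
After 21 (craft shaft): sand=1 shaft=2 silk=2 sprocket=6
After 22 (gather 8 silk): sand=1 shaft=2 silk=10 sprocket=6

Answer: sand=1 shaft=2 silk=10 sprocket=6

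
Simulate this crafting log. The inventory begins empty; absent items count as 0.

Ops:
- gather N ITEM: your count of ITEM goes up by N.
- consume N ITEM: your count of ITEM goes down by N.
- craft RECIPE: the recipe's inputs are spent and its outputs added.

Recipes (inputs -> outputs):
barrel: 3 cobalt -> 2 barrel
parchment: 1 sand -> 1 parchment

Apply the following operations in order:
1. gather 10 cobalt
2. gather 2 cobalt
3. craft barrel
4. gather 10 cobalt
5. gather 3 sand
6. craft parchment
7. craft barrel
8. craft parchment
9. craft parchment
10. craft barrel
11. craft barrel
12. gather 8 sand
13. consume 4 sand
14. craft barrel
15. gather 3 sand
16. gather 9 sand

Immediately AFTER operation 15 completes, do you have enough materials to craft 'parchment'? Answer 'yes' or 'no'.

After 1 (gather 10 cobalt): cobalt=10
After 2 (gather 2 cobalt): cobalt=12
After 3 (craft barrel): barrel=2 cobalt=9
After 4 (gather 10 cobalt): barrel=2 cobalt=19
After 5 (gather 3 sand): barrel=2 cobalt=19 sand=3
After 6 (craft parchment): barrel=2 cobalt=19 parchment=1 sand=2
After 7 (craft barrel): barrel=4 cobalt=16 parchment=1 sand=2
After 8 (craft parchment): barrel=4 cobalt=16 parchment=2 sand=1
After 9 (craft parchment): barrel=4 cobalt=16 parchment=3
After 10 (craft barrel): barrel=6 cobalt=13 parchment=3
After 11 (craft barrel): barrel=8 cobalt=10 parchment=3
After 12 (gather 8 sand): barrel=8 cobalt=10 parchment=3 sand=8
After 13 (consume 4 sand): barrel=8 cobalt=10 parchment=3 sand=4
After 14 (craft barrel): barrel=10 cobalt=7 parchment=3 sand=4
After 15 (gather 3 sand): barrel=10 cobalt=7 parchment=3 sand=7

Answer: yes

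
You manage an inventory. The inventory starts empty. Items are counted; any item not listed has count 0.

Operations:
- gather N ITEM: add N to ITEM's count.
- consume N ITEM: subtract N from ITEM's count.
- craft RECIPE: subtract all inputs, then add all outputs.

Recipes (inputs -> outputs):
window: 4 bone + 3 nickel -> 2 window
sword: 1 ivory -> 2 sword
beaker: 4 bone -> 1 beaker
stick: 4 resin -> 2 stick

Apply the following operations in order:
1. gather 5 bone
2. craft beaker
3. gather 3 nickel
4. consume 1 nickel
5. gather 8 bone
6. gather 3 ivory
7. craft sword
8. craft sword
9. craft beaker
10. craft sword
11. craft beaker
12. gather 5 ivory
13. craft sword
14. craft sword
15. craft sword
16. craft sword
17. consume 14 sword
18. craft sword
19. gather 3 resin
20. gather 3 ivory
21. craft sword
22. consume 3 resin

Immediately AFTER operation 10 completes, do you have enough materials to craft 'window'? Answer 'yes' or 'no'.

After 1 (gather 5 bone): bone=5
After 2 (craft beaker): beaker=1 bone=1
After 3 (gather 3 nickel): beaker=1 bone=1 nickel=3
After 4 (consume 1 nickel): beaker=1 bone=1 nickel=2
After 5 (gather 8 bone): beaker=1 bone=9 nickel=2
After 6 (gather 3 ivory): beaker=1 bone=9 ivory=3 nickel=2
After 7 (craft sword): beaker=1 bone=9 ivory=2 nickel=2 sword=2
After 8 (craft sword): beaker=1 bone=9 ivory=1 nickel=2 sword=4
After 9 (craft beaker): beaker=2 bone=5 ivory=1 nickel=2 sword=4
After 10 (craft sword): beaker=2 bone=5 nickel=2 sword=6

Answer: no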